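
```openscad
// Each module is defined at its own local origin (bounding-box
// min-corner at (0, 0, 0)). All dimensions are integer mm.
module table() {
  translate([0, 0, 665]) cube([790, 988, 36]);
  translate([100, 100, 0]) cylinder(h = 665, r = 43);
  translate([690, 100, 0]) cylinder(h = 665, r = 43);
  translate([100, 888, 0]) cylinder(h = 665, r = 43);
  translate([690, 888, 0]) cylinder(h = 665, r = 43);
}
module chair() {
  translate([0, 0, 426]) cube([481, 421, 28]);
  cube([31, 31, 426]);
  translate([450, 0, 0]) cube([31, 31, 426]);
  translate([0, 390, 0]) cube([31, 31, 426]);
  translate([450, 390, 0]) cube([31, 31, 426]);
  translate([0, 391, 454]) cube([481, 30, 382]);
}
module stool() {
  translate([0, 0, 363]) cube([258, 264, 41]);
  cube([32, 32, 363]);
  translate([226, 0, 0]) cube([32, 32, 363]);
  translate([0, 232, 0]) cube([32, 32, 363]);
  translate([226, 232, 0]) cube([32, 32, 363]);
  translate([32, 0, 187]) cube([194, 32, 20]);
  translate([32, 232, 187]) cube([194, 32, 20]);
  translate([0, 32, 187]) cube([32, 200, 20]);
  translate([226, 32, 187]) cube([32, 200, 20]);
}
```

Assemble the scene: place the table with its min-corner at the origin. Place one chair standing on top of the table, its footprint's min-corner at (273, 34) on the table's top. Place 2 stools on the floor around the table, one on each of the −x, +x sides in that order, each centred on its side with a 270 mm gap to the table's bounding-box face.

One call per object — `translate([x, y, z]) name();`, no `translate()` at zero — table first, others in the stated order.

table();
translate([273, 34, 701]) chair();
translate([-528, 362, 0]) stool();
translate([1060, 362, 0]) stool();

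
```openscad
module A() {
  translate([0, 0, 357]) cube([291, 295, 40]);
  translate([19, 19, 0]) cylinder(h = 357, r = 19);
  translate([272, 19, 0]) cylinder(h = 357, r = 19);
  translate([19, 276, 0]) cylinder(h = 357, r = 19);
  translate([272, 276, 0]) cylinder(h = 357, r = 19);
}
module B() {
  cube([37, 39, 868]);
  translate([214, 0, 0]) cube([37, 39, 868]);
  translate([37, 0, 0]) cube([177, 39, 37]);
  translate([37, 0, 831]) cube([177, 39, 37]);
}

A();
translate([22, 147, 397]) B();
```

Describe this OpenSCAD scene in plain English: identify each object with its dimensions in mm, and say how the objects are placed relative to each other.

A is a simple wooden stool: a rectangular seat 291 mm (x) by 295 mm (y), 40 mm thick, top face at z = 397 mm, on four round legs, each 38 mm in diameter. The legs rest on z = 0, each leg's axis is inset half a diameter from the nearest pair of seat edges (so the leg's bounding box is flush with the corner).

B is a rectangular picture frame lying in the x–z plane (depth along y). The opening is 177 mm wide (x) by 794 mm tall (z), surrounded by a border 37 mm wide on all four sides. The frame is 39 mm deep and is made of two full-height vertical stiles with two horizontal rails fitted between them.

The picture frame is on top of the stool.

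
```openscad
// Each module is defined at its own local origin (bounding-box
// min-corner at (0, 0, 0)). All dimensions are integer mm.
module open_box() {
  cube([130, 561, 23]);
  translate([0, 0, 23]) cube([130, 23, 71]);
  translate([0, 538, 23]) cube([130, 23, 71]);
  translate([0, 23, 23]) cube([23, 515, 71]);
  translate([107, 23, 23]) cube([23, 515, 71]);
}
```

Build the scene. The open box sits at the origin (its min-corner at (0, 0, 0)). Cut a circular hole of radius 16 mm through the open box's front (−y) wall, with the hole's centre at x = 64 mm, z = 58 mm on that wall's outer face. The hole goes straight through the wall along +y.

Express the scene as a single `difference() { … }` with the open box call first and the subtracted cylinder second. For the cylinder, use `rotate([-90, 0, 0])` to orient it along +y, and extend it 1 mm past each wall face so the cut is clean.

difference() {
  open_box();
  translate([64, -1, 58]) rotate([-90, 0, 0]) cylinder(h = 25, r = 16);
}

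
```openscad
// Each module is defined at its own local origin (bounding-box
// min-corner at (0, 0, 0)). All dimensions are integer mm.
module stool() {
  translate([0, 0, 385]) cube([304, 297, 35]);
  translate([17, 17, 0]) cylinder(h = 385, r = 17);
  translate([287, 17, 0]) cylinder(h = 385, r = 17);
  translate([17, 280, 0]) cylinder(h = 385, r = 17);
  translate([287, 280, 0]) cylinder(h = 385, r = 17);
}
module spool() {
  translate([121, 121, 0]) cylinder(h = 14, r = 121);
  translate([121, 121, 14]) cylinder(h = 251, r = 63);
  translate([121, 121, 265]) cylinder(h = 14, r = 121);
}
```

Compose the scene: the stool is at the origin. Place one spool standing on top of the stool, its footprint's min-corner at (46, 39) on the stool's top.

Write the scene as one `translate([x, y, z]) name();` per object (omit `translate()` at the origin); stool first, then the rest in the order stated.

stool();
translate([46, 39, 420]) spool();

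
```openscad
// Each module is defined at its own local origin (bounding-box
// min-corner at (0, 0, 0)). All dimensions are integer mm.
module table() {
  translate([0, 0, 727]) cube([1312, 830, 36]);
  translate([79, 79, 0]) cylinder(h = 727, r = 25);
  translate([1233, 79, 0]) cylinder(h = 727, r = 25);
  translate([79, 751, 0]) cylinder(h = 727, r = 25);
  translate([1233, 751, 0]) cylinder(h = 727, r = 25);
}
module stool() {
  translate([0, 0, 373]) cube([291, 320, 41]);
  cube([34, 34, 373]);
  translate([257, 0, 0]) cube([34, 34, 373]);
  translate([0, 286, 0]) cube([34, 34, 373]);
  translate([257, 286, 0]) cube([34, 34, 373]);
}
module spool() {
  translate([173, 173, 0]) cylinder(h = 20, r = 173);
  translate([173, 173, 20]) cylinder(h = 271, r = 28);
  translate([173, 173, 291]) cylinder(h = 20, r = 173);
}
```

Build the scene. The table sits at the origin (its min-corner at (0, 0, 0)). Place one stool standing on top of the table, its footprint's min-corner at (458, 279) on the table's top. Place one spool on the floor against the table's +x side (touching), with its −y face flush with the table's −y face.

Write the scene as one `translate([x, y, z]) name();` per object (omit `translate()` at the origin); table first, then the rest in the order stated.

table();
translate([458, 279, 763]) stool();
translate([1312, 0, 0]) spool();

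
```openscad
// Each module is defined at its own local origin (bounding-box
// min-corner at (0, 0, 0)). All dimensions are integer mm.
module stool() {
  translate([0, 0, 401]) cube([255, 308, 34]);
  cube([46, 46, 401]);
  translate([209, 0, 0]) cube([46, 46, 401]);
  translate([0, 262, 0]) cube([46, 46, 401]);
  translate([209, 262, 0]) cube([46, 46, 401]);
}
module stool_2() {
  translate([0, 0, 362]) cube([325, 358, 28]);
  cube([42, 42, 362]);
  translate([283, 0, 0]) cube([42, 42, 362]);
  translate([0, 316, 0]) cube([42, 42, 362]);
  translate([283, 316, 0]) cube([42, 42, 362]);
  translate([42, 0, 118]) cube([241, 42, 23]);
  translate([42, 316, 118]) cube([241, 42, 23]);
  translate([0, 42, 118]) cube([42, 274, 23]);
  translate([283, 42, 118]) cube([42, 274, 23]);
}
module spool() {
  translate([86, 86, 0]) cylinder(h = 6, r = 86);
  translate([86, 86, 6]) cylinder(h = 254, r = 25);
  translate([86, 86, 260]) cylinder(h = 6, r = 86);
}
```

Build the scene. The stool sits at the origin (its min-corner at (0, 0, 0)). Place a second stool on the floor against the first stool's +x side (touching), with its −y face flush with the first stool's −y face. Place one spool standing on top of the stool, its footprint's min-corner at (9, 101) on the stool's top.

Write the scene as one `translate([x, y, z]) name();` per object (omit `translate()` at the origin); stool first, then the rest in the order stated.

stool();
translate([255, 0, 0]) stool_2();
translate([9, 101, 435]) spool();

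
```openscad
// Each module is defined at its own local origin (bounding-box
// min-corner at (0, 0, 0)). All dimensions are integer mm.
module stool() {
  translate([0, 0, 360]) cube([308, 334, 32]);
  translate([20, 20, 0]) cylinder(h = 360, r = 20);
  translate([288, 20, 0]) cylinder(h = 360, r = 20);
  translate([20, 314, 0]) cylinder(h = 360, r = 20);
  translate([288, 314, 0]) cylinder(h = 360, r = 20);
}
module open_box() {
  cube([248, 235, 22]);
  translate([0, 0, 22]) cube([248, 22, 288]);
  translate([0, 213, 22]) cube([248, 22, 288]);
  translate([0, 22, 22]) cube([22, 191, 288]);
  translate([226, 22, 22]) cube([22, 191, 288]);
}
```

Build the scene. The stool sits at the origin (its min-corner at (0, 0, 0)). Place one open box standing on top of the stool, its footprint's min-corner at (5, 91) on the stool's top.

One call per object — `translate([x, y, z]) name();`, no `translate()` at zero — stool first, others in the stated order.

stool();
translate([5, 91, 392]) open_box();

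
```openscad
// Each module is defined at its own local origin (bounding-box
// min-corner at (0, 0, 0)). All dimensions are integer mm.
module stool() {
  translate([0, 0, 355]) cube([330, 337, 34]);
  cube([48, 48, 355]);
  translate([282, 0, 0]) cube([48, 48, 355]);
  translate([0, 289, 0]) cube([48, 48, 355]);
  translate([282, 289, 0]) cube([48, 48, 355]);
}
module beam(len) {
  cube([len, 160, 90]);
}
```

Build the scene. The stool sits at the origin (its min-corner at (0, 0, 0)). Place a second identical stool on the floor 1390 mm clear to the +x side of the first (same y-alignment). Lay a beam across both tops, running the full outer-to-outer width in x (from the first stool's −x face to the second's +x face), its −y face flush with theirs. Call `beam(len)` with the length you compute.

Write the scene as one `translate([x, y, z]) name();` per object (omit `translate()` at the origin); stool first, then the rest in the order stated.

stool();
translate([1720, 0, 0]) stool();
translate([0, 0, 389]) beam(2050);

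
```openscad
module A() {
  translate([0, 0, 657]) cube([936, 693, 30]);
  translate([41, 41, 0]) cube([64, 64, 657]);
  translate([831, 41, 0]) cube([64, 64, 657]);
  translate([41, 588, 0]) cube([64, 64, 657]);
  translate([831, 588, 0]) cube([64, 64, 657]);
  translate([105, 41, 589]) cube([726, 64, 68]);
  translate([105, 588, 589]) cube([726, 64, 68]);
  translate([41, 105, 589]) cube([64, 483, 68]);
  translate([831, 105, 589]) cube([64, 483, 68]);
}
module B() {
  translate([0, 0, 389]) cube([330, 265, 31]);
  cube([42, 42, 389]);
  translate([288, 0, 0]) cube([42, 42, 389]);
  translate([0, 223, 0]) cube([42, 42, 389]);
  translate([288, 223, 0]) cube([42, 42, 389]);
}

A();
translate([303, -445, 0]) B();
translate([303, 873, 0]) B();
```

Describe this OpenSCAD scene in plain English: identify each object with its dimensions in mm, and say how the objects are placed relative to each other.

A is a rectangular dining table. The top is 936×693×30 mm with its upper surface at z = 687 mm. It stands on four 64×64 mm square legs, each inset 41 mm from the nearest pair of top edges, running from the floor to the underside of the top. Four apron rails, 64 mm thick and 68 mm tall, run between adjacent legs with their top edges flush with the underside of the top and their outer faces flush with the legs' outer faces.

B is a four-legged stool. The seat is 330×265 mm, 31 mm thick, top at z = 420 mm. It stands on four square legs, each 42×42 mm in cross-section, from z = 0 to the seat underside, each flush with a corner of the seat.

Two stools sit around the table at the −y, +y sides.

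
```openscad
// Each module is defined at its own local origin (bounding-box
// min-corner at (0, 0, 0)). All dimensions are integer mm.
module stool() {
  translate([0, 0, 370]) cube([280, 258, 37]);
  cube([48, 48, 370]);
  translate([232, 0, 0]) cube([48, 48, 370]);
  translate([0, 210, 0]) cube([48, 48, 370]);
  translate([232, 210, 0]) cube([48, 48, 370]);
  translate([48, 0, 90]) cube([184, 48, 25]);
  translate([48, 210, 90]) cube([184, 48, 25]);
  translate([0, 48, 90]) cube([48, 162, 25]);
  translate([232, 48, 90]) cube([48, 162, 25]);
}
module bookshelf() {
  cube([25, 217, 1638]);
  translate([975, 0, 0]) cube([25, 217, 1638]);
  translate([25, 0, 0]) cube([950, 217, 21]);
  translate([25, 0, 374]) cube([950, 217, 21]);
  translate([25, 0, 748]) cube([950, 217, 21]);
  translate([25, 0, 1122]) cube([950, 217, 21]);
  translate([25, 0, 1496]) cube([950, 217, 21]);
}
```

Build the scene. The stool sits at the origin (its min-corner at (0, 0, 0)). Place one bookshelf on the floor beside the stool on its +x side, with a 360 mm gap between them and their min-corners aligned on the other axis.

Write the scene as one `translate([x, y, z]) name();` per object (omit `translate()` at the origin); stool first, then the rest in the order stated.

stool();
translate([640, 0, 0]) bookshelf();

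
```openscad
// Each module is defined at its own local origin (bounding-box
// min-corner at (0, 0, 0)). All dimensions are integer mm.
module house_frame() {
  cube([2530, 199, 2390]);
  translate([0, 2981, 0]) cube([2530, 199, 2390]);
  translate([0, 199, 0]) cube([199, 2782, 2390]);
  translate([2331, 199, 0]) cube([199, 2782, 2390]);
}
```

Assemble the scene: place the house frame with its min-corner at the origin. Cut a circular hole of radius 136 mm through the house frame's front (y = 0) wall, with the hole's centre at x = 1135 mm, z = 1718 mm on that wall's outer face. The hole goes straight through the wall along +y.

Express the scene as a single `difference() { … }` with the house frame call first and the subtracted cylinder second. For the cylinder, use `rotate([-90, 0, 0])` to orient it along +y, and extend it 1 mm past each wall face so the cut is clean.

difference() {
  house_frame();
  translate([1135, -1, 1718]) rotate([-90, 0, 0]) cylinder(h = 201, r = 136);
}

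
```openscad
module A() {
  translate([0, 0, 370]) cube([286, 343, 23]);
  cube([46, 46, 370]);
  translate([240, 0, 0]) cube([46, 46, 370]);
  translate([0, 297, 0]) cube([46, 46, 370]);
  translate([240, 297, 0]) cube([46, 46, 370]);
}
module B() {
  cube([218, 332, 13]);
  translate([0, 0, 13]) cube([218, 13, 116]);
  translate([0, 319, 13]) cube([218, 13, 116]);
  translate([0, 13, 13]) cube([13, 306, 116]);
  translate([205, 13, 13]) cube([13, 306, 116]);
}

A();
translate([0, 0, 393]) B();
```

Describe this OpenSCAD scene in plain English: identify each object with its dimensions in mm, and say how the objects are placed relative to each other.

A is a simple wooden stool: a rectangular seat 286 mm (x) by 343 mm (y), 23 mm thick, top face at z = 393 mm, on four square legs, each 46×46 mm in cross-section. The legs rest on z = 0, each flush with a corner of the seat.

B is an open storage box with external size 218×332×129 mm and wall thickness 13 mm (the base is also 13 mm thick). The base covers the whole footprint; the four walls stand on the base, with the y-facing walls full-width and the x-facing walls fitting between their inner faces.

The open box is on top of the stool.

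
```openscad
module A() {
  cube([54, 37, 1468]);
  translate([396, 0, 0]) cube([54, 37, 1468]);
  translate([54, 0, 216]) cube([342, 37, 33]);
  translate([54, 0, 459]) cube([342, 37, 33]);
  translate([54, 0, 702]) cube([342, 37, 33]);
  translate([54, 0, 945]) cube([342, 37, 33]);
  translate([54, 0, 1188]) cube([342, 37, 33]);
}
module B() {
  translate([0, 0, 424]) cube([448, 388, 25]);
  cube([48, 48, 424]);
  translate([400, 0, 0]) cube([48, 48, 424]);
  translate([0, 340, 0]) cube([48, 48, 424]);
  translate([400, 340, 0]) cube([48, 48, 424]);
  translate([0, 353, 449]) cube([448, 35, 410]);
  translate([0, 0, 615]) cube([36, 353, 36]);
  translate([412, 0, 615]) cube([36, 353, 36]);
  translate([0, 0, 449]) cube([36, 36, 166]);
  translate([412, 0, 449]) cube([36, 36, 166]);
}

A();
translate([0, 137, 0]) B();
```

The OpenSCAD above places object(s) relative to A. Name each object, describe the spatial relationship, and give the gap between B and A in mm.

The chair's nearest face is 100 mm from the ladder's +y face.

A is a ladder. B is a chair. The chair is on the floor beside the ladder on its +y side. The gap between the chair and the ladder is 100 mm.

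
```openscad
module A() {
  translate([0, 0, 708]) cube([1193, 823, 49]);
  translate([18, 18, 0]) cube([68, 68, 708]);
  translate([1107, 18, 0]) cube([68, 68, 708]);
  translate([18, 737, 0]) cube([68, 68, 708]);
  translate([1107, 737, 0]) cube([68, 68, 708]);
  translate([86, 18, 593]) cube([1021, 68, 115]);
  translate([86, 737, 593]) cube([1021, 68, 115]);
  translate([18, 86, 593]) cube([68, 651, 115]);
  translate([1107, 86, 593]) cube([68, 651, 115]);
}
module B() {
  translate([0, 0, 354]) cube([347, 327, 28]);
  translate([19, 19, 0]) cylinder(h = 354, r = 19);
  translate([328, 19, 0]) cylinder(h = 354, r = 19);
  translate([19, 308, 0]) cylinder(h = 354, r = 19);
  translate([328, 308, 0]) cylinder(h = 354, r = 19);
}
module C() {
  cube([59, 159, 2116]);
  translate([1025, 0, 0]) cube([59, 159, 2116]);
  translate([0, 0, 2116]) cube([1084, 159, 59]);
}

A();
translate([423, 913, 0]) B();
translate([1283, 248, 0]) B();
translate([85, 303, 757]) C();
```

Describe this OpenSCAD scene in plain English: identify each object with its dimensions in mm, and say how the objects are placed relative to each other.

A is a table with a 1193×823 mm rectangular top, 49 mm thick, top surface at z = 757 mm, supported by four 68×68 mm square legs, each inset 18 mm from the nearest pair of top edges, running from the floor. Four apron rails, 68 mm thick and 115 mm tall, run between adjacent legs with their top edges flush with the underside of the top and their outer faces flush with the legs' outer faces.

B is a simple wooden stool: a rectangular seat 347 mm (x) by 327 mm (y), 28 mm thick, top face at z = 382 mm, on four round legs, each 38 mm in diameter. The legs rest on z = 0, each leg's axis is inset half a diameter from the nearest pair of seat edges (so the leg's bounding box is flush with the corner).

C is a rectangular door frame: two vertical jambs of 59×159 mm section, 2116 mm tall, with a clear opening 966 mm wide between their inner faces. A header 59 mm tall and 159 mm deep lies on top of the jambs and spans the full outside width.

Two stools sit around the table at the +y, +x sides. The door frame is on top of the table.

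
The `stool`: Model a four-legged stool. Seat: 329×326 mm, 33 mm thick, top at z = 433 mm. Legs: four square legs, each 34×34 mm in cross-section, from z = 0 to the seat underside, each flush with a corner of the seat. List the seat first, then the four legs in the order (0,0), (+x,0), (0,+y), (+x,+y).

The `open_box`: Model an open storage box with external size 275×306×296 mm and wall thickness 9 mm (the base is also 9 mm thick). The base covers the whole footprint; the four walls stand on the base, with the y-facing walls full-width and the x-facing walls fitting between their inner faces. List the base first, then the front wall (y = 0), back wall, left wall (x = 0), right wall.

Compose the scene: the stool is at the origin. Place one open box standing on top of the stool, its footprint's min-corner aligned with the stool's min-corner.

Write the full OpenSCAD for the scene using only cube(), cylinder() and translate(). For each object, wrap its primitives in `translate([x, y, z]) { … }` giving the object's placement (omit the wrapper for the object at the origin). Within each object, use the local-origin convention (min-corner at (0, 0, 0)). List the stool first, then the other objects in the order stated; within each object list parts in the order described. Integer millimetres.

translate([0, 0, 400]) cube([329, 326, 33]);
cube([34, 34, 400]);
translate([295, 0, 0]) cube([34, 34, 400]);
translate([0, 292, 0]) cube([34, 34, 400]);
translate([295, 292, 0]) cube([34, 34, 400]);
translate([0, 0, 433]) {
  cube([275, 306, 9]);
  translate([0, 0, 9]) cube([275, 9, 287]);
  translate([0, 297, 9]) cube([275, 9, 287]);
  translate([0, 9, 9]) cube([9, 288, 287]);
  translate([266, 9, 9]) cube([9, 288, 287]);
}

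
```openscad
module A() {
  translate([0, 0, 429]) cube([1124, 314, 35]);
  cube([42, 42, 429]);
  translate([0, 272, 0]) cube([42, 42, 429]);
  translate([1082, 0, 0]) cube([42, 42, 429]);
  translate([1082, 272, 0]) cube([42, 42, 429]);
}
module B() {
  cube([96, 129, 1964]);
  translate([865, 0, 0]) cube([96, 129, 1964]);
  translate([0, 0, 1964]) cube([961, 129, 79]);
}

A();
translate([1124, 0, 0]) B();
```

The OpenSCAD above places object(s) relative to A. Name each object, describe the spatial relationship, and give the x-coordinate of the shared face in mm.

A is a bench. B is a door frame. The door frame is against the bench's +x side, with their −y faces flush. The x-coordinate of the shared face is 1124 mm.

The bench's +x face and the door frame's −x face are both at x = 1124 mm.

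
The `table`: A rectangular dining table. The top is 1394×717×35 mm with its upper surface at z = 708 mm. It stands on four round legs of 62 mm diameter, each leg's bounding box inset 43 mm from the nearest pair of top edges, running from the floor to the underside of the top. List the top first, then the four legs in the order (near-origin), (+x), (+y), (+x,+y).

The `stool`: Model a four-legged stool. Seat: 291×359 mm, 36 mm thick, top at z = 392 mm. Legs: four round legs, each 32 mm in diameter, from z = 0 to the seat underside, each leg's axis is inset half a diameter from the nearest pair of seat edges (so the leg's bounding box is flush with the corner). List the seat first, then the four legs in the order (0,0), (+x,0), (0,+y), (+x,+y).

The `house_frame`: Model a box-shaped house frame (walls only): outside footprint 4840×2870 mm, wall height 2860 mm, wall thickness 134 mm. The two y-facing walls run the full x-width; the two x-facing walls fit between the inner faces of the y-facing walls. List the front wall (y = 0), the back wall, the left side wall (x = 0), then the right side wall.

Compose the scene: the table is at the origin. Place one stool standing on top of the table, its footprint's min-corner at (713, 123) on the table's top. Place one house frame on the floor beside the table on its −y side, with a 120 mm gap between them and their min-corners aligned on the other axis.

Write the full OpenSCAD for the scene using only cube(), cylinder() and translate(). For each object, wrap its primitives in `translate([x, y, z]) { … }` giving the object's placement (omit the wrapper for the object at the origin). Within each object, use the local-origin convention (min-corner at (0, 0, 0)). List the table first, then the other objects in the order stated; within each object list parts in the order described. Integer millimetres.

translate([0, 0, 673]) cube([1394, 717, 35]);
translate([74, 74, 0]) cylinder(h = 673, r = 31);
translate([1320, 74, 0]) cylinder(h = 673, r = 31);
translate([74, 643, 0]) cylinder(h = 673, r = 31);
translate([1320, 643, 0]) cylinder(h = 673, r = 31);
translate([713, 123, 708]) {
  translate([0, 0, 356]) cube([291, 359, 36]);
  translate([16, 16, 0]) cylinder(h = 356, r = 16);
  translate([275, 16, 0]) cylinder(h = 356, r = 16);
  translate([16, 343, 0]) cylinder(h = 356, r = 16);
  translate([275, 343, 0]) cylinder(h = 356, r = 16);
}
translate([0, -2990, 0]) {
  cube([4840, 134, 2860]);
  translate([0, 2736, 0]) cube([4840, 134, 2860]);
  translate([0, 134, 0]) cube([134, 2602, 2860]);
  translate([4706, 134, 0]) cube([134, 2602, 2860]);
}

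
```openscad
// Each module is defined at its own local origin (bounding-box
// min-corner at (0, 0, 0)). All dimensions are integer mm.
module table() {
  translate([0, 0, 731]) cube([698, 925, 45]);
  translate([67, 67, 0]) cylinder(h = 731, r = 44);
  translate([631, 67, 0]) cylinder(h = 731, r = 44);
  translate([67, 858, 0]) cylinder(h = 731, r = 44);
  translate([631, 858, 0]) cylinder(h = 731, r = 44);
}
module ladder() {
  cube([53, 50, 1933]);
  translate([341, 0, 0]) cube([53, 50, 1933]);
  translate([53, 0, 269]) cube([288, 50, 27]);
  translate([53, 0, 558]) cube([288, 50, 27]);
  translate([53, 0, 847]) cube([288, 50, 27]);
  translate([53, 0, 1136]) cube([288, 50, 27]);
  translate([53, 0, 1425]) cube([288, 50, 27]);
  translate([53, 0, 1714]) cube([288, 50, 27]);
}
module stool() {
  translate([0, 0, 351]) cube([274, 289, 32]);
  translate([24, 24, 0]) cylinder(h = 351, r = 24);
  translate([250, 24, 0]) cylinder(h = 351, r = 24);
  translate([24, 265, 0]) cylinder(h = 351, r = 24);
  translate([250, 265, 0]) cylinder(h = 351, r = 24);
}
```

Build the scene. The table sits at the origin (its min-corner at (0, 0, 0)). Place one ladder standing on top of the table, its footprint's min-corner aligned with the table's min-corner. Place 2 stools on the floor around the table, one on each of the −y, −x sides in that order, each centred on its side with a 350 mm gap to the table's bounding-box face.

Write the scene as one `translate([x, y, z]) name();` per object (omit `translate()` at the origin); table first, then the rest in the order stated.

table();
translate([0, 0, 776]) ladder();
translate([212, -639, 0]) stool();
translate([-624, 318, 0]) stool();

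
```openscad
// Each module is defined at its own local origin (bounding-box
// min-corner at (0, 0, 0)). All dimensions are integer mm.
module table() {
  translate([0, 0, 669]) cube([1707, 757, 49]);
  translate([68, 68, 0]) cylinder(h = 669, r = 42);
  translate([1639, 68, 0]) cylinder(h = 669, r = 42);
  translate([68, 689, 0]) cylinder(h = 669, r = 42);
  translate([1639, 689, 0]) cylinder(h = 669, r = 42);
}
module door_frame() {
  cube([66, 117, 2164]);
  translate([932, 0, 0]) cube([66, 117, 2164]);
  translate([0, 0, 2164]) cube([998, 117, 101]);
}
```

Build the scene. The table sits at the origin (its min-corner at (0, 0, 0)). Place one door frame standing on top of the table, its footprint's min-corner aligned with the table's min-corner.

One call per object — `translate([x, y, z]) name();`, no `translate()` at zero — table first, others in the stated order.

table();
translate([0, 0, 718]) door_frame();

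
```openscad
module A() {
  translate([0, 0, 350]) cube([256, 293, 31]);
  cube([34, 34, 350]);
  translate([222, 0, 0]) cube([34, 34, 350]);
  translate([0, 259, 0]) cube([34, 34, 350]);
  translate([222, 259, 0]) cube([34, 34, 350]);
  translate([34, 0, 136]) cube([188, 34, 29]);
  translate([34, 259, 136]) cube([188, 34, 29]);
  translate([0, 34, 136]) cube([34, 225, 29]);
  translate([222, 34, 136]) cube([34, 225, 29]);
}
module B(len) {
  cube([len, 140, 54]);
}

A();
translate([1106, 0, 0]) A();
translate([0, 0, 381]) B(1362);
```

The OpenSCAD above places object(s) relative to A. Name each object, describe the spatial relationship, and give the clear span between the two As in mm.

Second stool starts at x = 1106; first ends at x = 256; clear span = 1106 − 256 = 850 mm.

A is a stool. B is a beam. A beam spans the tops of two stools. The clear span between the two stools is 850 mm.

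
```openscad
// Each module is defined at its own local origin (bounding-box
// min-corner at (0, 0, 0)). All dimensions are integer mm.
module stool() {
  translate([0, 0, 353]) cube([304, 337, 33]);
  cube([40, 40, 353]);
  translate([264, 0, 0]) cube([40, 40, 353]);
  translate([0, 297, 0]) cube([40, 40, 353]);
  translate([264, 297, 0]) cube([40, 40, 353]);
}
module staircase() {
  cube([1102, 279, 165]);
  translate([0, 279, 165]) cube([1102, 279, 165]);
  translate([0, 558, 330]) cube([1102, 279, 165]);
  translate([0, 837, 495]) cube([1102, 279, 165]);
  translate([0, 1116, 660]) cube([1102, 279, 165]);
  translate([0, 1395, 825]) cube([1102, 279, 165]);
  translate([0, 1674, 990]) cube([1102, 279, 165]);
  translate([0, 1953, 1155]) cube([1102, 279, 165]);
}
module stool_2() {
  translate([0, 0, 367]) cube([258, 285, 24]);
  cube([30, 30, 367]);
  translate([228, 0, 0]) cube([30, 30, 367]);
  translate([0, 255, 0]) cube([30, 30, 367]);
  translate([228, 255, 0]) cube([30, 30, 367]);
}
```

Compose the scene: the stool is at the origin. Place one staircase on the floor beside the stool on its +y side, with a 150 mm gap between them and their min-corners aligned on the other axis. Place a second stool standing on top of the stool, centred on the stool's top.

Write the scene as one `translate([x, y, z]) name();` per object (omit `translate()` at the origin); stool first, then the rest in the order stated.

stool();
translate([0, 487, 0]) staircase();
translate([23, 26, 386]) stool_2();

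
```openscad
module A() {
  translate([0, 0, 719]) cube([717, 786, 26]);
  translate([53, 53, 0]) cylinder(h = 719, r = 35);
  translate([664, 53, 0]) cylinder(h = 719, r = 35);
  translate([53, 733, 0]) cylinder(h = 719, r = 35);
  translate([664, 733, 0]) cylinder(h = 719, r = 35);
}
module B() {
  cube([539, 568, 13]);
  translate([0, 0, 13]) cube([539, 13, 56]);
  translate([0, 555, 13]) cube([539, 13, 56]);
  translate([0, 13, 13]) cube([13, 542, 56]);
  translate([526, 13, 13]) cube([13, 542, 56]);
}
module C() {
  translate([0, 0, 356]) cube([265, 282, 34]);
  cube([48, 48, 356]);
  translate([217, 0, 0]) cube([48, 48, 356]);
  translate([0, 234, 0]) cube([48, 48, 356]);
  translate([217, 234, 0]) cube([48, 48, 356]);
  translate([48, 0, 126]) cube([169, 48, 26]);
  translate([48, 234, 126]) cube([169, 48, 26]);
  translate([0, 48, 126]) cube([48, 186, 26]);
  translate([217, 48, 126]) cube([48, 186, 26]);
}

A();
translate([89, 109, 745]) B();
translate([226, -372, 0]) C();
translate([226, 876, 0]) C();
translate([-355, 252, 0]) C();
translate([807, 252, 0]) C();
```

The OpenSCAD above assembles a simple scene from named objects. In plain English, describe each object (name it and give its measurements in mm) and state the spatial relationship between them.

A is a rectangular dining table. The top is 717×786×26 mm with its upper surface at z = 745 mm. It stands on four round legs of 70 mm diameter, each leg's bounding box inset 18 mm from the nearest pair of top edges, running from the floor to the underside of the top.

B is an open storage box with external size 539×568×69 mm and wall thickness 13 mm (the base is also 13 mm thick). The base covers the whole footprint; the four walls stand on the base, with the y-facing walls full-width and the x-facing walls fitting between their inner faces.

C is a four-legged stool. The seat is 265×282 mm, 34 mm thick, top at z = 390 mm. It stands on four square legs, each 48×48 mm in cross-section, from z = 0 to the seat underside, each flush with a corner of the seat. Four stretchers, 48 mm wide and 26 mm tall, connect adjacent legs with their undersides at z = 126 mm, each running between the inner faces of the legs it joins and aligned with the legs' outer faces on the other axis.

The open box is on top of the table, centred. Four stools sit around the table at the −y, +y, −x, +x sides.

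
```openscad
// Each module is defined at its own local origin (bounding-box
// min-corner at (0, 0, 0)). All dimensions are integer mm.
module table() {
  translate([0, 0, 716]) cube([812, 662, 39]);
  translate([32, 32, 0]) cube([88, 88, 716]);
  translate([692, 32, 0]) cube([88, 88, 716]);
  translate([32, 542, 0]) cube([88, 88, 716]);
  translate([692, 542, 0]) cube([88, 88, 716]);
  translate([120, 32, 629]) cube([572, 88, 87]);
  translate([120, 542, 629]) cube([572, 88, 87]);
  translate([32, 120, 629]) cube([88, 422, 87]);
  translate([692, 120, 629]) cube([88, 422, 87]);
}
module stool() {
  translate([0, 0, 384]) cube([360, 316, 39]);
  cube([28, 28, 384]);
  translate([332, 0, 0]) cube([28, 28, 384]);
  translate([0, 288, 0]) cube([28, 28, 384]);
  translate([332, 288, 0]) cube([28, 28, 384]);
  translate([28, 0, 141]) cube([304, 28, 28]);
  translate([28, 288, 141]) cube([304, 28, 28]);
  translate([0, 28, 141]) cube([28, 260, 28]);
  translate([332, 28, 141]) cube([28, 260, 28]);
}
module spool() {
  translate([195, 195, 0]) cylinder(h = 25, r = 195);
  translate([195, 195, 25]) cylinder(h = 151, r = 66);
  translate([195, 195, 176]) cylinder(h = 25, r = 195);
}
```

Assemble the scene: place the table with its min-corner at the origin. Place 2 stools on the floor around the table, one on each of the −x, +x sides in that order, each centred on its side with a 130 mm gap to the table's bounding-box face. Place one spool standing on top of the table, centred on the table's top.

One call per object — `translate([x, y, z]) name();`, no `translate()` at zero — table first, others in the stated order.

table();
translate([-490, 173, 0]) stool();
translate([942, 173, 0]) stool();
translate([211, 136, 755]) spool();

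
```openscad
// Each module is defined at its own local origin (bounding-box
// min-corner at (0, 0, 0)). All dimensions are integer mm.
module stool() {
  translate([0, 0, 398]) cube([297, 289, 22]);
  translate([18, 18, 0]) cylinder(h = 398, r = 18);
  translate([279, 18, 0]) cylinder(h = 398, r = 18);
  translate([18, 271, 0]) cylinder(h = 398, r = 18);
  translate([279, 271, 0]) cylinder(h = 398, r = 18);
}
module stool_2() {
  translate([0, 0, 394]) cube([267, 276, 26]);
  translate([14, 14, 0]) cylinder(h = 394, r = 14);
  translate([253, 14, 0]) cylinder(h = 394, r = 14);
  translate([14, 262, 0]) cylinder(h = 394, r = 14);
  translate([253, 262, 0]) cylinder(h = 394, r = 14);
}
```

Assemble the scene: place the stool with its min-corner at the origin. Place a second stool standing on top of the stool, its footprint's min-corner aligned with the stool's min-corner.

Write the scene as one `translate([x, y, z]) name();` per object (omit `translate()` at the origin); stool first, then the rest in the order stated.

stool();
translate([0, 0, 420]) stool_2();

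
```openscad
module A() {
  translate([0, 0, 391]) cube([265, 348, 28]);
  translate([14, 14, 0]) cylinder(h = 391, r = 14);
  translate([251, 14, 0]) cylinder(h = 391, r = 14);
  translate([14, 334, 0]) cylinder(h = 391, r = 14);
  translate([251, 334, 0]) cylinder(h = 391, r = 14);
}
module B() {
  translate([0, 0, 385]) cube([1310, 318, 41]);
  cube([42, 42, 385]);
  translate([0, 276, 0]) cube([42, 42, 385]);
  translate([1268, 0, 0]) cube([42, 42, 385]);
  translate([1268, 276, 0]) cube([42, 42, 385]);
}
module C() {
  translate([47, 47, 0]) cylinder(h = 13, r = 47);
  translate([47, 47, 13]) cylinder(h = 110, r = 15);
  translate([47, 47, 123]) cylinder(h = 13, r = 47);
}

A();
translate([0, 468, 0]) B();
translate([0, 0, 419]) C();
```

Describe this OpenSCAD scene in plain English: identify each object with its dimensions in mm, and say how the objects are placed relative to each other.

A is a four-legged stool. The seat is 265×348 mm, 28 mm thick, top at z = 419 mm. It stands on four round legs, each 28 mm in diameter, from z = 0 to the seat underside, each leg's axis is inset half a diameter from the nearest pair of seat edges (so the leg's bounding box is flush with the corner).

B is a long wooden bench with a 1310 mm (x) × 318 mm (y) seat, 41 mm thick, its top surface 426 mm above the floor. Four 42 mm square legs at the seat corners, flush with the edges, run from z = 0 to the seat underside.

C is a spool: two coaxial disc flanges of radius 47 mm and thickness 13 mm, joined by a core cylinder of radius 15 mm and height 110 mm. The lower flange rests on z = 0 and the three cylinders share a vertical axis.

The bench is on the floor beside the stool on its +y side. The spool is on top of the stool.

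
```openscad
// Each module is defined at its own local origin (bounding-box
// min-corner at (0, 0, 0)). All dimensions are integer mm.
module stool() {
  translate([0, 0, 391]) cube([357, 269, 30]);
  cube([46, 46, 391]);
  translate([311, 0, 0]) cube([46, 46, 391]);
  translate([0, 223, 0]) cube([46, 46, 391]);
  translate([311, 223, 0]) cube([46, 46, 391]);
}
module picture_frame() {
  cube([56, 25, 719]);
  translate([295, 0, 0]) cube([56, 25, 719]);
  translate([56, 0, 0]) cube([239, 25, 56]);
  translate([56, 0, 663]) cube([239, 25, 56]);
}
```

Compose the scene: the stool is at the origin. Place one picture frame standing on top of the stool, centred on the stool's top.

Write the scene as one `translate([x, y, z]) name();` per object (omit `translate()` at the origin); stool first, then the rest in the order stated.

stool();
translate([3, 122, 421]) picture_frame();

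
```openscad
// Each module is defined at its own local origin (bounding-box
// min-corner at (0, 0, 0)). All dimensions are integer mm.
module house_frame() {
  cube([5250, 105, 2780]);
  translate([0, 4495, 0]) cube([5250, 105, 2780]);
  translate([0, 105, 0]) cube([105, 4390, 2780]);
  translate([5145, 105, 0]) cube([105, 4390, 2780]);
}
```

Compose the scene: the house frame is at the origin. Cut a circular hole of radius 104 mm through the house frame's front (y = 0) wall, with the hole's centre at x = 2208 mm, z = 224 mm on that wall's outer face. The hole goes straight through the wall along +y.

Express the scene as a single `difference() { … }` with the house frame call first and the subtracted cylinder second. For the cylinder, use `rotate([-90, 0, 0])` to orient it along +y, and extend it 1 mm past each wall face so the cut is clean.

difference() {
  house_frame();
  translate([2208, -1, 224]) rotate([-90, 0, 0]) cylinder(h = 107, r = 104);
}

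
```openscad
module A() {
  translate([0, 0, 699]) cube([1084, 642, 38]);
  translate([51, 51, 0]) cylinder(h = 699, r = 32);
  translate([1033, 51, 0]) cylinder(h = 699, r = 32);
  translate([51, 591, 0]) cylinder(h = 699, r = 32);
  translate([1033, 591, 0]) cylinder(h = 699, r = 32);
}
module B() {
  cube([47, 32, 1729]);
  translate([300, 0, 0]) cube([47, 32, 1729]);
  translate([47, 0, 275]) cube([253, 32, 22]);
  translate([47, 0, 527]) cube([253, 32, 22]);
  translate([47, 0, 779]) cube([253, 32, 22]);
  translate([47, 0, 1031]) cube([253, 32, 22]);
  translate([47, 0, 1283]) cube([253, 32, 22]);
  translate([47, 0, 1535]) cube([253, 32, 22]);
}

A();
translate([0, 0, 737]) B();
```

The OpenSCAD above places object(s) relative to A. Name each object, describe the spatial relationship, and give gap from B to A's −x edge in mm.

The ladder's min-x is at 0; the table's min-x is 0; gap = 0 mm.

A is a table. B is a ladder. The ladder is on top of the table. The gap from the ladder to the table's −x edge is 0 mm.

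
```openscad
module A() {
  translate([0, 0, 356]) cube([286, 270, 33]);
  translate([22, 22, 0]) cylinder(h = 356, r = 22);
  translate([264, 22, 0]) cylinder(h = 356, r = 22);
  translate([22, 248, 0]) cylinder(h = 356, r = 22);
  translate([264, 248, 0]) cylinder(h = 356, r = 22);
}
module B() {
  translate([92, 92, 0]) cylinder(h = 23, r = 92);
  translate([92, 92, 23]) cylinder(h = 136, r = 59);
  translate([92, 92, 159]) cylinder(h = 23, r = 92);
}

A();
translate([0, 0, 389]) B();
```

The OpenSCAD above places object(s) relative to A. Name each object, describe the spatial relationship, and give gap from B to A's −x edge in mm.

The spool's min-x is at 0; the stool's min-x is 0; gap = 0 mm.

A is a stool. B is a spool. The spool is on top of the stool. The gap from the spool to the stool's −x edge is 0 mm.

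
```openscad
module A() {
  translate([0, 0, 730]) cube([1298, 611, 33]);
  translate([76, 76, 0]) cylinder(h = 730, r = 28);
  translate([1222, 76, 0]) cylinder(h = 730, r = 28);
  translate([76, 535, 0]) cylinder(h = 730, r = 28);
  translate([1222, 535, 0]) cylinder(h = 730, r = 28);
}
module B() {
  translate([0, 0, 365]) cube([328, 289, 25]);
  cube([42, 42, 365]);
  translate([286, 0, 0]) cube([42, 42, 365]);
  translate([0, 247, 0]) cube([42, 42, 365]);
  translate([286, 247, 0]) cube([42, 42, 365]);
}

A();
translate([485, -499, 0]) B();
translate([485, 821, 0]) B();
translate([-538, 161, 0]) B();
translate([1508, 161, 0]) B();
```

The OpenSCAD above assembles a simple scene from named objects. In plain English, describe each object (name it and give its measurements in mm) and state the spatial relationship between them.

A is a table: top 1298 mm (x) × 611 mm (y), 33 mm thick, upper face at z = 763 mm, on four round legs of 56 mm diameter, each leg's bounding box inset 48 mm from the nearest pair of top edges, running from z = 0 to the bottom of the top.

B is a simple wooden stool: a rectangular seat 328 mm (x) by 289 mm (y), 25 mm thick, top face at z = 390 mm, on four square legs, each 42×42 mm in cross-section. The legs rest on z = 0, each flush with a corner of the seat.

Four stools sit around the table at the −y, +y, −x, +x sides.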